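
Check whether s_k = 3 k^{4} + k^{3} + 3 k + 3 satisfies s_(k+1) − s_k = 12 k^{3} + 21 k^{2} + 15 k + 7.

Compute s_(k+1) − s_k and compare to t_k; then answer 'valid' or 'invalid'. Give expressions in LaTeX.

s_(k+1) = 3*k + 3*(k + 1)**4 + (k + 1)**3 + 6
s_(k+1) − s_k = 12*k**3 + 21*k**2 + 15*k + 7
(s_(k+1) − s_k) − t_k = 0

valid (s_(k+1) − s_k reduces to t_k)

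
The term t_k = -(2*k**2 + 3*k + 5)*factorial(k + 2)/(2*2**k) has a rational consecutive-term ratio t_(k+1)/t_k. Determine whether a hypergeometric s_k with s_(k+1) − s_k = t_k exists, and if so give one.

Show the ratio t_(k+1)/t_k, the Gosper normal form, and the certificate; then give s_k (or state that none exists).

Ratio r(k) = (k + 3)*(3*k + 2*(k + 1)**2 + 8)/(2*(2*k**2 + 3*k + 5)).
So A=k/2 + 3/2 and B=1, with C=k**2 + 3*k/2 + 5/2.
Need (k/2 + 3/2)·f(k+1) − (1)·f(k) = k**2 + 3*k/2 + 5/2.
Degrees (1,0,2) ⇒ d ≤ 1.
A polynomial solution: f(k) = 2*k - 1.
Get s_k = R·t_k = -(2*k - 1)*factorial(k + 2)/2**k with R(k) = B(k−1)f(k)/C(k) = 2*(2*k - 1)/(2*k**2 + 3*k + 5).
s_(k+1) − s_k = -(2*k**2 + 3*k + 5)*factorial(k + 2)/(2*2**k) = t_k.

s_k = -(2*k - 1)*factorial(k + 2)/2**k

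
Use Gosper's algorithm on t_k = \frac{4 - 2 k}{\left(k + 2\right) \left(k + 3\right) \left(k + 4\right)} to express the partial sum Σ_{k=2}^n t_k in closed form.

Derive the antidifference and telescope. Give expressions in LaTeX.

r(k) = (k - 1)*(k + 2)/((k - 2)*(k + 5)) after simplifying.
So A=k + 2 and B=k + 5, with C=k - 2.
Key eq: (k + 2)·f(k+1) = (k + 4)·f(k) + (k - 2).
Degrees (1,1,1) ⇒ d ≤ 2.
Coefficient equations give f(k) = -k.
R(k) = B(k−1)·f(k)/C(k) = -k*(k + 4)/(k - 2); s_k = R·t_k = 2*k/((k + 2)*(k + 3)).
Check: Δs_k = 2*(2 - k)/(k**3 + 9*k**2 + 26*k + 24). ✓
Evaluate: s_(n+1) = 2*(n + 1)/(n**2 + 7*n + 12); subtract s_(2) = 1/5 ⇒ S(n) = (-n**2 + 3*n - 2)/(5*(n**2 + 7*n + 12)).

S(n) = \frac{- n^{2} + 3 n - 2}{5 \left(n^{2} + 7 n + 12\right)}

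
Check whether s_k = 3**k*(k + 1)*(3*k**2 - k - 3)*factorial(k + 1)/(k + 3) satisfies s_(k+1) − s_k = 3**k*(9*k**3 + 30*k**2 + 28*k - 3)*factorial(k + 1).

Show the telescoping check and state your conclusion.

s_(k+1) = 3**(k + 1)*(k + 2)*(3*k**2 + 5*k - 1)*factorial(k + 2)/(k + 4)
s_(k+1) − s_k = 3**k*(9*k**5 + 75*k**4 + 232*k**3 + 323*k**2 + 151*k - 24)*factorial(k + 1)/((k + 3)*(k + 4))
(s_(k+1) − s_k) − t_k = -2*3**k*(9*k**4 + 57*k**3 + 115*k**2 + 82*k - 6)*factorial(k + 1)/((k + 3)*(k + 4))

Invalid: residual -2*3**k*(9*k**4 + 57*k**3 + 115*k**2 + 82*k - 6)*factorial(k + 1)/((k + 3)*(k + 4)) ≠ 0.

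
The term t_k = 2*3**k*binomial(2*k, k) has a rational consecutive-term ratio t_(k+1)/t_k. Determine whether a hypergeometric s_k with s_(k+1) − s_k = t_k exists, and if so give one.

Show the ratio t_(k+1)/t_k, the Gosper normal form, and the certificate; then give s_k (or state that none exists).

Compute t_(k+1)/t_k: get 6*(2*k + 1)/(k + 1).
Factor: A=12*k + 6; B=k + 1; C=1.
Need (12*k + 6)·f(k+1) − (k)·f(k) = 1.
From deg A=1, deg B=1, deg C=0: d=-1.
deg f ≤ -1 is impossible — no certificate.

not Gosper-summable; s_k does not exist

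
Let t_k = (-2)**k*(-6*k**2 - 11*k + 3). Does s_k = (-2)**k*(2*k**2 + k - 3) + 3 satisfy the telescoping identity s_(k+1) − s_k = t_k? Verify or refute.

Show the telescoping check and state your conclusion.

s_(k+1) = (-2)**(k + 1)*(k + 2*(k + 1)**2 - 2) + 3
s_(k+1) − s_k = (-2)**k*(-6*k**2 - 11*k + 3)
(s_(k+1) − s_k) − t_k = 0

Valid: the claim telescopes to t_k.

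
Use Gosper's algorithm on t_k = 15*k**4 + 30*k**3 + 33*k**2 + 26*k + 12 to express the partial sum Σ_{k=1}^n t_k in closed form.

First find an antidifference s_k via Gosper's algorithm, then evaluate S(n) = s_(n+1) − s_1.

Ratio r(k) = (15*k**4 + 90*k**3 + 213*k**2 + 242*k + 116)/(15*k**4 + 30*k**3 + 33*k**2 + 26*k + 12).
Normal form (A,B,C) = (1, 1, k**4 + 2*k**3 + 11*k**2/5 + 26*k/15 + 4/5).
Need (1)·f(k+1) − (1)·f(k) = k**4 + 2*k**3 + 11*k**2/5 + 26*k/15 + 4/5.
deg f ≤ 5 (via 0,0,4).
A polynomial solution: f(k) = k*(3*k**4 + k**2 + 4*k + 4)/15.
R(k) = B(k−1)·f(k)/C(k) = k*(3*k**4 + k**2 + 4*k + 4)/(15*k**4 + 30*k**3 + 33*k**2 + 26*k + 12); s_k = R·t_k = k*(3*k**4 + k**2 + 4*k + 4).
Check: Δs_k = 15*k**4 + 30*k**3 + 33*k**2 + 26*k + 12. ✓
Telescope: S(n) = s_(n+1) − s_(1) = 3*n**5 + 15*n**4 + 31*n**3 + 37*n**2 + 30*n + 12 − (12) = n*(3*n**4 + 15*n**3 + 31*n**2 + 37*n + 30).

S(n) = n*(3*n**4 + 15*n**3 + 31*n**2 + 37*n + 30)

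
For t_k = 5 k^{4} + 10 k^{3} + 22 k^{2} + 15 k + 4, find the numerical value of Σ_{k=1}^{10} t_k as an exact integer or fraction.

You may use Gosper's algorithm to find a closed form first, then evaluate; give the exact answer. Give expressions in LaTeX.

Compute t_(k+1)/t_k: get (5*k**4 + 30*k**3 + 82*k**2 + 109*k + 56)/(5*k**4 + 10*k**3 + 22*k**2 + 15*k + 4).
So A=1 and B=1, with C=k**4 + 2*k**3 + 22*k**2/5 + 3*k + 4/5.
f must satisfy (1)·f(k+1) − (1)·f(k) = k**4 + 2*k**3 + 22*k**2/5 + 3*k + 4/5.
From deg A=0, deg B=0, deg C=4: d=5.
Coefficient equations give f(k) = k**2*(k**3 + 4*k - 1)/5.
Certificate R = B(k−1)f/C = k**2*(k**3 + 4*k - 1)/(5*k**4 + 10*k**3 + 22*k**2 + 15*k + 4) gives s_k = k**2*(k**3 + 4*k - 1).
Δs = 5*k**4 + 10*k**3 + 22*k**2 + 15*k + 4, as required.
Σ_(k=1)^(10) t_k = s_(11) − s_(1) = 166254 − (4) = 166250.

Σ = 166250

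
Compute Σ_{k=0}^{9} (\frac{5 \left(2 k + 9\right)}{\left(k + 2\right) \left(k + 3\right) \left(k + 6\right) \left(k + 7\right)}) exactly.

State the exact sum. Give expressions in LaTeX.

The ratio is (k + 2)*(k + 6)*(2*k + 11)/((k + 4)*(k + 8)*(2*k + 9)).
Normal form (A,B,C) = (k + 2, k + 8, k**3 + 27*k**2/2 + 121*k/2 + 90).
Set up (k + 2)·f(k+1) − (k + 7)·f(k) − (k**3 + 27*k**2/2 + 121*k/2 + 90) = 0.
deg f ≤ 5 (via 1,1,3).
Solve for f: f(k) = k*(k + 3)*(k + 4)*(k + 5)*(k + 8)/24 (degree 5 ≤ 5).
Get s_k = R·t_k = 5*k*(k + 8)/(12*(k**2 + 8*k + 12)) with R(k) = B(k−1)f(k)/C(k) = k*(k + 3)*(k + 7)*(k + 8)/(12*(2*k + 9)).
Δs = 5*(2*k + 9)/(k**4 + 18*k**3 + 113*k**2 + 288*k + 252), as required.
Telescoping: Σ = s_(10) − s_(0) = 25/64 − (0) = 25/64.

Σ = 25/64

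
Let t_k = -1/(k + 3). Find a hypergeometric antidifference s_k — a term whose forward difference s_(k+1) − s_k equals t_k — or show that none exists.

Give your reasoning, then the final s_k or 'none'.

none — t_k is not Gosper-summable

Step 1: r(k) = (k + 3)/(k + 4).
Factor: A=k + 3; B=k + 4; C=1.
Need (k + 3)·f(k+1) − (k + 3)·f(k) = 1.
d = 0 from the (1,1,0) case.
Write f(k) = c0. Then LHS − RHS = -1, requiring -1 = 0: contradictory. No certificate.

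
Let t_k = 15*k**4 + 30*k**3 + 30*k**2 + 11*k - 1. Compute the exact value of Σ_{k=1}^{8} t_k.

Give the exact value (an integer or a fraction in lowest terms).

Σ = 176968

Step 1: r(k) = (15*k**4 + 90*k**3 + 210*k**2 + 221*k + 85)/(15*k**4 + 30*k**3 + 30*k**2 + 11*k - 1).
Factor: A=1; B=1; C=k**4 + 2*k**3 + 2*k**2 + 11*k/15 - 1/15.
Solve (1)·f(k+1) − (1)·f(k) = k**4 + 2*k**3 + 2*k**2 + 11*k/15 - 1/15.
Degrees (0,0,4) ⇒ d ≤ 5.
Match coefficients ⇒ f(k) = k*(3*k**4 - 2*k - 2)/15.
R(k) = B(k−1)·f(k)/C(k) = k*(3*k**4 - 2*k - 2)/(15*k**4 + 30*k**3 + 30*k**2 + 11*k - 1); s_k = R·t_k = k*(3*k**4 - 2*k - 2).
Check: Δs_k = 15*k**4 + 30*k**3 + 30*k**2 + 11*k - 1. ✓
Sum = s_(9) − s_(1); s_(9) = 176967, s_(1) = -1 ⇒ 176968.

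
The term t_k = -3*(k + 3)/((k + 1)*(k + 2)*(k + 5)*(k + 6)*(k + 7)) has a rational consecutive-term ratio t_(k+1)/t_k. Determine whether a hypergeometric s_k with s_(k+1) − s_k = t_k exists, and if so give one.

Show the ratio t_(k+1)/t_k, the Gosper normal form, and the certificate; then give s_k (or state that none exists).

t_(k+1)/t_k = (k + 1)*(k + 4)*(k + 5)/((k + 3)**2*(k + 8)).
Factor: A=k + 1; B=k + 8; C=k**3 + 10*k**2 + 33*k + 36.
Need (k + 1)·f(k+1) − (k + 7)·f(k) = k**3 + 10*k**2 + 33*k + 36.
Bound: deg f ≤ 6.
Match coefficients ⇒ f(k) = k*(k + 2)*(k + 3)*(k + 4)*(k**2 + 12*k + 41)/90.
R(k) = B(k−1)·f(k)/C(k) = k*(k + 2)*(k + 7)*(k**2 + 12*k + 41)/(90*(k + 3)); s_k = R·t_k = k*(-k**2 - 12*k - 41)/(30*(k**3 + 12*k**2 + 41*k + 30)).
Verify: 3*(-k - 3)/(k**5 + 21*k**4 + 163*k**3 + 567*k**2 + 844*k + 420) matches t_k.

s_k = k*(-k**2 - 12*k - 41)/(30*(k**3 + 12*k**2 + 41*k + 30))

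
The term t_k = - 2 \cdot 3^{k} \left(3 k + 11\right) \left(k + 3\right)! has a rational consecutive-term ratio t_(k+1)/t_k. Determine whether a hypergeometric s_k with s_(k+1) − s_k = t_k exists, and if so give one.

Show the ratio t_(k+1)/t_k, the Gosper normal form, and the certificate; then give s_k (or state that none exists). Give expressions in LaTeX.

Step 1: r(k) = 3*(k + 4)*(3*k + 14)/(3*k + 11).
Factor: A=3*k + 12; B=1; C=k + 11/3.
Need (3*k + 12)·f(k+1) − (1)·f(k) = k + 11/3.
From deg A=1, deg B=0, deg C=1: d=0.
Coefficient equations give f(k) = 1/3.
R(k) = B(k−1)·f(k)/C(k) = 1/(3*k + 11); s_k = R·t_k = -2*3**k*factorial(k + 3).
s_(k+1) − s_k = -2*3**k*(3*k + 11)*factorial(k + 3) = t_k.

s_k = - 2 \cdot 3^{k} \left(k + 3\right)!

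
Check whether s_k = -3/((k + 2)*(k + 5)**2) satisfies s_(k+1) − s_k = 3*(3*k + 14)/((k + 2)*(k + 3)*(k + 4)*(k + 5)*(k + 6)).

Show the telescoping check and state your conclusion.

s_(k+1) = -3/((k + 3)*(k + 6)**2)
s_(k+1) − s_k = -3/((k + 3)*(k + 6)**2) + 3/((k + 2)*(k + 5)**2)
(s_(k+1) − s_k) − t_k = 6*(-4*k**2 - 39*k - 94)/(k**7 + 31*k**6 + 405*k**5 + 2885*k**4 + 12074*k**3 + 29604*k**2 + 39240*k + 21600)

Invalid: residual 6*(-4*k**2 - 39*k - 94)/(k**7 + 31*k**6 + 405*k**5 + 2885*k**4 + 12074*k**3 + 29604*k**2 + 39240*k + 21600) ≠ 0.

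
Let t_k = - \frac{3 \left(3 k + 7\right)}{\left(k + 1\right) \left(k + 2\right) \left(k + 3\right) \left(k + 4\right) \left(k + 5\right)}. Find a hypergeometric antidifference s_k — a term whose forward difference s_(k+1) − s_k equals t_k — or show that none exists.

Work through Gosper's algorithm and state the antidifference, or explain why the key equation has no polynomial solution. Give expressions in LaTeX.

Compute t_(k+1)/t_k: get (k + 1)*(3*k + 10)/((k + 6)*(3*k + 7)).
Gosper form: A/B · C(k+1)/C(k) with A=k + 1, B=k + 6, C=k + 7/3.
f must satisfy (k + 1)·f(k+1) − (k + 5)·f(k) = k + 7/3.
Degrees (1,1,1) ⇒ d ≤ 4.
Solving with deg f ≤ 4: f(k) = k*(k + 2)*(k**2 + 8*k + 19)/36.
Then R = B(k−1)f/C = k*(k + 2)*(k + 5)*(k**2 + 8*k + 19)/(12*(3*k + 7)), so s_k = R(k)·t_k = k*(-k**2 - 8*k - 19)/(4*(k**3 + 8*k**2 + 19*k + 12)).
Verify: 3*(-3*k - 7)/(k**5 + 15*k**4 + 85*k**3 + 225*k**2 + 274*k + 120) matches t_k.

s_k = \frac{k \left(- k^{2} - 8 k - 19\right)}{4 \left(k^{3} + 8 k^{2} + 19 k + 12\right)}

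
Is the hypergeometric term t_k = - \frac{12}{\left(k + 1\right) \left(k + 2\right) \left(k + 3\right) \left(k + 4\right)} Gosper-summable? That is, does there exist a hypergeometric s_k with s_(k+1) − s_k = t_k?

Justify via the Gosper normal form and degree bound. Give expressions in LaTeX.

r(k) = (k + 1)/(k + 5) after simplifying.
Gosper form: A/B · C(k+1)/C(k) with A=k + 1, B=k + 5, C=1.
Key eq: (k + 1)·f(k+1) = (k + 4)·f(k) + (1).
deg f ≤ 3 (via 1,1,0).
A polynomial solution: f(k) = k*(k**2 + 6*k + 11)/18.
Get s_k = R·t_k = 2*k*(-k**2 - 6*k - 11)/(3*(k + 1)*(k + 2)*(k + 3)) with R(k) = B(k−1)f(k)/C(k) = k*(k + 4)*(k**2 + 6*k + 11)/18.
Verify: -12/(k**4 + 10*k**3 + 35*k**2 + 50*k + 24) matches t_k.

Yes. s_k = \frac{2 k \left(- k^{2} - 6 k - 11\right)}{3 \left(k + 1\right) \left(k + 2\right) \left(k + 3\right)}.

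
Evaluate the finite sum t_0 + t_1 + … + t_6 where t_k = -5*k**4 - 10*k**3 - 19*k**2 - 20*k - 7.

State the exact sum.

Σ = -17983

r(k) = (5*k**4 + 30*k**3 + 79*k**2 + 108*k + 61)/(5*k**4 + 10*k**3 + 19*k**2 + 20*k + 7) after simplifying.
Factor: A=1; B=1; C=k**4 + 2*k**3 + 19*k**2/5 + 4*k + 7/5.
Key eq: (1)·f(k+1) = (1)·f(k) + (k**4 + 2*k**3 + 19*k**2/5 + 4*k + 7/5).
deg f ≤ 5 (via 0,0,4).
Solving with deg f ≤ 5: f(k) = k**2*(k**3 + 3*k + 3)/5.
R(k) = B(k−1)·f(k)/C(k) = k**2*(k**3 + 3*k + 3)/(5*k**4 + 10*k**3 + 19*k**2 + 20*k + 7); s_k = R·t_k = k**2*(-k**3 - 3*k - 3).
Δs = -5*k**4 - 10*k**3 - 19*k**2 - 20*k - 7, as required.
Telescoping: Σ = s_(7) − s_(0) = -17983 − (0) = -17983.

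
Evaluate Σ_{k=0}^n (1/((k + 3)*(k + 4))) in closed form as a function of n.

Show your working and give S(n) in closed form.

S(n) = (n + 1)/(3*(n + 4))

The ratio is (k + 3)/(k + 5).
Take A(k)=k + 3, B(k)=k + 5, C(k)=1.
Set up (k + 3)·f(k+1) − (k + 4)·f(k) − (1) = 0.
From deg A=1, deg B=1, deg C=0: d=1.
Solve for f: f(k) = k/3 (degree 1 ≤ 1).
R(k) = B(k−1)·f(k)/C(k) = k*(k + 4)/3; s_k = R·t_k = k/(3*(k + 3)).
Check: Δs_k = 1/(k**2 + 7*k + 12). ✓
Σ_(k=0)^n t_k = s_(n+1) − s_(0) = ((n + 1)/(3*(n + 4))) − (0), i.e. (n + 1)/(3*(n + 4)).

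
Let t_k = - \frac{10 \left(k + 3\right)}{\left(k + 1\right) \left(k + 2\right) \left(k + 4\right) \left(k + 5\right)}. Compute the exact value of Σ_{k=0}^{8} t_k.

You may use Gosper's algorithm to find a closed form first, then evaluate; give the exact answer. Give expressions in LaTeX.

Compute t_(k+1)/t_k: get (k + 1)*(k + 4)**2/((k + 3)**2*(k + 6)).
Normal form (A,B,C) = (k + 1, k + 6, k**2 + 6*k + 9).
Key eq: (k + 1)·f(k+1) = (k + 5)·f(k) + (k**2 + 6*k + 9).
From deg A=1, deg B=1, deg C=2: d=4.
Coefficient equations give f(k) = k*(k + 2)*(k + 3)*(k + 5)/8.
Then R = B(k−1)f/C = k*(k + 2)*(k + 5)**2/(8*(k + 3)), so s_k = R(k)·t_k = 5*k*(-k - 5)/(4*(k**2 + 5*k + 4)).
s_(k+1) − s_k = 10*(-k - 3)/(k**4 + 12*k**3 + 49*k**2 + 78*k + 40) = t_k.
Σ_(k=0)^(8) t_k = s_(9) − s_(0) = -63/52 − (0) = -63/52.

Σ = -63/52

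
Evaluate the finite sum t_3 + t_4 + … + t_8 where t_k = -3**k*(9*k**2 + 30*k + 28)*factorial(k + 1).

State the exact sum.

Compute t_(k+1)/t_k: get 3*(9*k**3 + 66*k**2 + 163*k + 134)/(9*k**2 + 30*k + 28).
Factor: A=3*k + 6; B=1; C=k**2 + 10*k/3 + 28/9.
Solve (3*k + 6)·f(k+1) − (1)·f(k) = k**2 + 10*k/3 + 28/9.
d = 1 from the (1,0,2) case.
Match coefficients ⇒ f(k) = (3*k + 2)/9.
Certificate R = B(k−1)f/C = (3*k + 2)/(9*k**2 + 30*k + 28) gives s_k = -3**k*(3*k + 2)*factorial(k + 1).
Verify: -3**k*(9*k**2 + 30*k + 28)*factorial(k + 1) matches t_k.
Telescoping: Σ = s_(9) − s_(3) = -2071344441600 − (-7128) = -2071344434472.

Σ = -2071344434472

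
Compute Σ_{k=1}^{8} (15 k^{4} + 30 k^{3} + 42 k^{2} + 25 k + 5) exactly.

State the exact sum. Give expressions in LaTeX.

r(k) = (15*k**4 + 90*k**3 + 222*k**2 + 259*k + 117)/(15*k**4 + 30*k**3 + 42*k**2 + 25*k + 5) after simplifying.
Factor: A=1; B=1; C=k**4 + 2*k**3 + 14*k**2/5 + 5*k/3 + 1/3.
Solve (1)·f(k+1) − (1)·f(k) = k**4 + 2*k**3 + 14*k**2/5 + 5*k/3 + 1/3.
d = 5 from the (0,0,4) case.
A polynomial solution: f(k) = k*(3*k**4 + 4*k**2 - k - 1)/15.
R(k) = B(k−1)·f(k)/C(k) = k*(3*k**4 + 4*k**2 - k - 1)/(15*k**4 + 30*k**3 + 42*k**2 + 25*k + 5); s_k = R·t_k = k*(3*k**4 + 4*k**2 - k - 1).
Check: Δs_k = 15*k**4 + 30*k**3 + 42*k**2 + 25*k + 5. ✓
Sum = s_(9) − s_(1); s_(9) = 179973, s_(1) = 5 ⇒ 179968.

Σ = 179968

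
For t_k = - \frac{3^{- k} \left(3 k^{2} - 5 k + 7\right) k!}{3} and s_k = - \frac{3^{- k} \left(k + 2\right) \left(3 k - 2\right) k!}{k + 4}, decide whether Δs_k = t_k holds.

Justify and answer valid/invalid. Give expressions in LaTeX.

s_(k+1) = -(k + 3)*(3*k + 1)*factorial(k + 1)/(3*3**k*(k + 5))
s_(k+1) − s_k = -(3*k**4 + 16*k**3 + 8*k**2 + 7*k + 72)*factorial(k)/(3*3**k*(k + 4)*(k + 5))
(s_(k+1) − s_k) − t_k = 2*(3*k**3 + 7*k**2 - 22*k + 34)*factorial(k)/(3*3**k*(k + 4)*(k + 5))

Invalid: residual \frac{2 \cdot 3^{- k} \left(3 k^{3} + 7 k^{2} - 22 k + 34\right) k!}{3 \left(k + 4\right) \left(k + 5\right)} ≠ 0.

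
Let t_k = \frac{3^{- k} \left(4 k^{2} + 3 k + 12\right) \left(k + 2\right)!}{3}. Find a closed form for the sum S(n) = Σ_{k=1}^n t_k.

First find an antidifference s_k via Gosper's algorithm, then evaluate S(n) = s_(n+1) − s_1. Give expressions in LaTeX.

S(n) = -6 + \frac{4 \cdot 3^{- n} n \left(n + 3\right)!}{3} + 3^{- n} \left(n + 3\right)!

Compute t_(k+1)/t_k: get (k + 3)*(3*k + 4*(k + 1)**2 + 15)/(3*(4*k**2 + 3*k + 12)).
Gosper form: A/B · C(k+1)/C(k) with A=k/3 + 1, B=1, C=k**2 + 3*k/4 + 3.
Key eq: (k/3 + 1)·f(k+1) = (1)·f(k) + (k**2 + 3*k/4 + 3).
deg f ≤ 1 (via 1,0,2).
Solve for f: f(k) = 3*(4*k - 1)/4 (degree 1 ≤ 1).
Then R = B(k−1)f/C = 3*(4*k - 1)/(4*k**2 + 3*k + 12), so s_k = R(k)·t_k = (4*k - 1)*factorial(k + 2)/3**k.
Verify: (4*k**2 + 3*k + 12)*factorial(k + 2)/(3*3**k) matches t_k.
Telescope: S(n) = s_(n+1) − s_(1) = 3**(-n - 1)*(4*n + 3)*factorial(n + 3) − (6) = -6 + 4*n*factorial(n + 3)/(3*3**n) + factorial(n + 3)/3**n.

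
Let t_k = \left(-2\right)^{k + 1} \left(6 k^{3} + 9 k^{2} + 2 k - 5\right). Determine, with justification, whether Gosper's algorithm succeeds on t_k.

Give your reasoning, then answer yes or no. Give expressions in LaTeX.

Yes. s_k = \left(-2\right)^{k + 1} \left(- 2 k^{3} + k^{2} + 2 k + 1\right).

t_(k+1)/t_k = 2*(-6*k**3 - 27*k**2 - 38*k - 12)/(6*k**3 + 9*k**2 + 2*k - 5).
Take A(k)=-2, B(k)=1, C(k)=k**3 + 3*k**2/2 + k/3 - 5/6.
Solve (-2)·f(k+1) − (1)·f(k) = k**3 + 3*k**2/2 + k/3 - 5/6.
From deg A=0, deg B=0, deg C=3: d=3.
Coefficient equations give f(k) = -(2*k**3 - k**2 - 2*k - 1)/6.
Then R = B(k−1)f/C = -(2*k**3 - k**2 - 2*k - 1)/(6*k**3 + 9*k**2 + 2*k - 5), so s_k = R(k)·t_k = (-2)**(k + 1)*(-2*k**3 + k**2 + 2*k + 1).
Δs = (-2)**(k + 1)*(6*k**3 + 9*k**2 + 2*k - 5), as required.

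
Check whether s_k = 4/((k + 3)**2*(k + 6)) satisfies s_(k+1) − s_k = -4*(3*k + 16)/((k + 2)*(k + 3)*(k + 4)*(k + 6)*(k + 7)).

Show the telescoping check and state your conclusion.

Invalid: residual 16*(k**2 + 9*k + 19)/(k**7 + 29*k**6 + 351*k**5 + 2299*k**4 + 8804*k**3 + 19716*k**2 + 23904*k + 12096) ≠ 0.

s_(k+1) = 4/((k + 4)**2*(k + 7))
s_(k+1) − s_k = 4/((k + 4)**2*(k + 7)) - 4/((k + 3)**2*(k + 6))
(s_(k+1) − s_k) − t_k = 16*(k**2 + 9*k + 19)/(k**7 + 29*k**6 + 351*k**5 + 2299*k**4 + 8804*k**3 + 19716*k**2 + 23904*k + 12096)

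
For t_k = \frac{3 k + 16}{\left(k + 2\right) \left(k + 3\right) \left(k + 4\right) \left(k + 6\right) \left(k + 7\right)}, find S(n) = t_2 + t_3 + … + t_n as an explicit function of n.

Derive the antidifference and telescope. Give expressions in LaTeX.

S(n) = \frac{n^{3} + 14 n^{2} + 61 n - 76}{160 \left(n^{3} + 14 n^{2} + 61 n + 84\right)}

Step 1: r(k) = (k + 2)*(k + 6)*(3*k + 19)/((k + 5)*(k + 8)*(3*k + 16)).
Gosper form: A/B · C(k+1)/C(k) with A=k + 2, B=k + 8, C=k**2 + 31*k/3 + 80/3.
Need (k + 2)·f(k+1) − (k + 7)·f(k) = k**2 + 31*k/3 + 80/3.
deg f ≤ 5 (via 1,1,2).
Match coefficients ⇒ f(k) = k*(k + 4)*(k + 5)*(k**2 + 11*k + 36)/108.
So s_k = (B(k−1)f/C)·t_k = (k*(k + 4)*(k + 7)*(k**2 + 11*k + 36)/(36*(3*k + 16)))·t_k = k*(k**2 + 11*k + 36)/(36*(k**3 + 11*k**2 + 36*k + 36)).
Verify: (3*k + 16)/(k**5 + 22*k**4 + 185*k**3 + 740*k**2 + 1404*k + 1008) matches t_k.
Evaluate: s_(n+1) = (n**3 + 14*n**2 + 61*n + 48)/(36*(n**3 + 14*n**2 + 61*n + 84)); subtract s_(2) = 31/1440 ⇒ S(n) = (n**3 + 14*n**2 + 61*n - 76)/(160*(n**3 + 14*n**2 + 61*n + 84)).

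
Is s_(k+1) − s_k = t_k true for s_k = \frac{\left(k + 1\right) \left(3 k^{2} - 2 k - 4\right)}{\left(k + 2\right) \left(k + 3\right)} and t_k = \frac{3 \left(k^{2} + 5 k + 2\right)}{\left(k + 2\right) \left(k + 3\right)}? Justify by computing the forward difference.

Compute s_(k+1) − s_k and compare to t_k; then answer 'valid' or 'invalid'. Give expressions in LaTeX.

Invalid: residual \frac{2 \left(- 17 k - 10\right)}{k^{3} + 9 k^{2} + 26 k + 24} ≠ 0.

s_(k+1) = -(k + 2)*(2*k - 3*(k + 1)**2 + 6)/((k + 3)*(k + 4))
s_(k+1) − s_k = (3*k**3 + 27*k**2 + 32*k + 4)/(k**3 + 9*k**2 + 26*k + 24)
(s_(k+1) − s_k) − t_k = 2*(-17*k - 10)/(k**3 + 9*k**2 + 26*k + 24)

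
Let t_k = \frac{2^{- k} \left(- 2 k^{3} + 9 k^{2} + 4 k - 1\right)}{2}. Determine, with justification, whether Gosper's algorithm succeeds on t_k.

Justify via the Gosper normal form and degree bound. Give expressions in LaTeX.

Yes. s_k = 2^{- k} \left(2 k^{3} - 3 k^{2} - 4 k - 4\right).

t_(k+1)/t_k = (2*k**3 - 3*k**2 - 16*k - 10)/(2*(2*k**3 - 9*k**2 - 4*k + 1)).
Take A(k)=1/2, B(k)=1, C(k)=k**3 - 9*k**2/2 - 2*k + 1/2.
f must satisfy (1/2)·f(k+1) − (1)·f(k) = k**3 - 9*k**2/2 - 2*k + 1/2.
Degrees (0,0,3) ⇒ d ≤ 3.
Solving with deg f ≤ 3: f(k) = -2*k**3 + 3*k**2 + 4*k + 4.
R(k) = B(k−1)·f(k)/C(k) = -2*(2*k**3 - 3*k**2 - 4*k - 4)/(2*k**3 - 9*k**2 - 4*k + 1); s_k = R·t_k = (2*k**3 - 3*k**2 - 4*k - 4)/2**k.
Verify: (-2*k**3 + 9*k**2 + 4*k - 1)/(2*2**k) matches t_k.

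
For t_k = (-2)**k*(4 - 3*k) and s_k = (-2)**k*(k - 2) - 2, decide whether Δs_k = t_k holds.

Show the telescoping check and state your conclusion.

s_(k+1) = -2*(-2)**k*(k - 1) - 2
s_(k+1) − s_k = (-2)**k*(4 - 3*k)
(s_(k+1) − s_k) − t_k = 0

valid; difference matches t_k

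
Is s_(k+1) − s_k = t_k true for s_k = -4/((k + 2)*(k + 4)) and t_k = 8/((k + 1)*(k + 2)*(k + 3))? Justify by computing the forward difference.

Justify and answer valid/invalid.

s_(k+1) = -4/((k + 3)*(k + 5))
s_(k+1) − s_k = 4*(2*k + 7)/(k**4 + 14*k**3 + 71*k**2 + 154*k + 120)
(s_(k+1) − s_k) − t_k = 12*(-3*k - 11)/(k**5 + 15*k**4 + 85*k**3 + 225*k**2 + 274*k + 120)

Invalid: residual 12*(-3*k - 11)/(k**5 + 15*k**4 + 85*k**3 + 225*k**2 + 274*k + 120) ≠ 0.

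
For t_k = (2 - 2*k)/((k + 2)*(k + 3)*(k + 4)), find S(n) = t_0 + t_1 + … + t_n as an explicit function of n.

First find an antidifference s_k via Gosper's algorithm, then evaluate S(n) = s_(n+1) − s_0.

Ratio r(k) = k*(k + 2)/((k - 1)*(k + 5)).
Normal form (A,B,C) = (k + 2, k + 5, k - 1).
f must satisfy (k + 2)·f(k+1) − (k + 4)·f(k) = k - 1.
d = 2 from the (1,1,1) case.
Solve for f: f(k) = k*(k - 7)/12 (degree 2 ≤ 2).
R(k) = B(k−1)·f(k)/C(k) = k*(k - 7)*(k + 4)/(12*(k - 1)); s_k = R·t_k = -k*(k - 7)/(6*(k + 2)*(k + 3)).
Verify: 2*(1 - k)/(k**3 + 9*k**2 + 26*k + 24) matches t_k.
Telescope: S(n) = s_(n+1) − s_(0) = (-n**2 + 5*n + 6)/(6*(n**2 + 7*n + 12)) − (0) = (-n**2 + 5*n + 6)/(6*(n**2 + 7*n + 12)).

S(n) = (-n**2 + 5*n + 6)/(6*(n**2 + 7*n + 12))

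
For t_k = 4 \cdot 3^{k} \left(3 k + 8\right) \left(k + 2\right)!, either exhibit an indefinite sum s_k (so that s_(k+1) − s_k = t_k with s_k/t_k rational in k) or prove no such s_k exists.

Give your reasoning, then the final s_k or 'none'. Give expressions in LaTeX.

The ratio is 3*(k + 3)*(3*k + 11)/(3*k + 8).
Gosper form: A/B · C(k+1)/C(k) with A=3*k + 9, B=1, C=k + 8/3.
Set up (3*k + 9)·f(k+1) − (1)·f(k) − (k + 8/3) = 0.
d = 0 from the (1,0,1) case.
Match coefficients ⇒ f(k) = 1/3.
So s_k = (B(k−1)f/C)·t_k = (1/(3*k + 8))·t_k = 4*3**k*factorial(k + 2).
s_(k+1) − s_k = 4*3**k*(3*k + 8)*factorial(k + 2) = t_k.

s_k = 4 \cdot 3^{k} \left(k + 2\right)!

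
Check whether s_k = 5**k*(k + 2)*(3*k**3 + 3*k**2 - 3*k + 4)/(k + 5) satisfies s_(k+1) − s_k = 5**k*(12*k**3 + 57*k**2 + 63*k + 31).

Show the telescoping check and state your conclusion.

s_(k+1) = 5**(k + 1)*(3*k**4 + 21*k**3 + 48*k**2 + 43*k + 21)/(k + 6)
s_(k+1) − s_k = 5**k*(12*k**5 + 153*k**4 + 708*k**3 + 1399*k**2 + 1184*k + 477)/(k**2 + 11*k + 30)
(s_(k+1) − s_k) − t_k = 5**k*(-36*k**4 - 342*k**3 - 1035*k**2 - 1047*k - 453)/(k**2 + 11*k + 30)

Invalid: residual 5**k*(-36*k**4 - 342*k**3 - 1035*k**2 - 1047*k - 453)/(k**2 + 11*k + 30) ≠ 0.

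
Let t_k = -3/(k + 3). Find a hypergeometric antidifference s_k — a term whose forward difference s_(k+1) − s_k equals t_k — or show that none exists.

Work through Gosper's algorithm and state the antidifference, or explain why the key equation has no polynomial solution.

Ratio r(k) = (k + 3)/(k + 4).
Normal form (A,B,C) = (k + 3, k + 4, 1).
Need (k + 3)·f(k+1) − (k + 3)·f(k) = 1.
Bound: deg f ≤ 0.
f = c0 ⇒ A·f(k+1) − B(k−1)·f(k) − C = -1. The system {-1 = 0} is inconsistent; no antidifference.

not Gosper-summable; s_k does not exist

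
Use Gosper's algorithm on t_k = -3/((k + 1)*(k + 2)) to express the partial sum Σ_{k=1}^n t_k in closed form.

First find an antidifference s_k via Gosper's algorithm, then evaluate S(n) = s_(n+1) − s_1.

S(n) = -3*n/(2*n + 4)

Step 1: r(k) = (k + 1)/(k + 3).
Gosper form: A/B · C(k+1)/C(k) with A=k + 1, B=k + 3, C=1.
f must satisfy (k + 1)·f(k+1) − (k + 2)·f(k) = 1.
From deg A=1, deg B=1, deg C=0: d=1.
Coefficient equations give f(k) = k.
Get s_k = R·t_k = -3*k/(k + 1) with R(k) = B(k−1)f(k)/C(k) = k*(k + 2).
s_(k+1) − s_k = -3/(k**2 + 3*k + 2) = t_k.
Σ_(k=1)^n t_k = s_(n+1) − s_(1) = (3*(-n - 1)/(n + 2)) − (-3/2), i.e. -3*n/(2*n + 4).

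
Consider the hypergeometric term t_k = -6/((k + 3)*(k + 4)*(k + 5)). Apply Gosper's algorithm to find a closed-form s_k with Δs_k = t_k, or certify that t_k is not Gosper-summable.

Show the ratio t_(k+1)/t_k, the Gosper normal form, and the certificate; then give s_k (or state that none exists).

s_k = k*(-k - 7)/(4*(k + 3)*(k + 4))

r(k) = (k + 3)/(k + 6) after simplifying.
Gosper form: A/B · C(k+1)/C(k) with A=k + 3, B=k + 6, C=1.
f must satisfy (k + 3)·f(k+1) − (k + 5)·f(k) = 1.
deg f ≤ 2 (via 1,1,0).
Coefficient equations give f(k) = k*(k + 7)/24.
Get s_k = R·t_k = k*(-k - 7)/(4*(k + 3)*(k + 4)) with R(k) = B(k−1)f(k)/C(k) = k*(k + 5)*(k + 7)/24.
Check: Δs_k = -6/(k**3 + 12*k**2 + 47*k + 60). ✓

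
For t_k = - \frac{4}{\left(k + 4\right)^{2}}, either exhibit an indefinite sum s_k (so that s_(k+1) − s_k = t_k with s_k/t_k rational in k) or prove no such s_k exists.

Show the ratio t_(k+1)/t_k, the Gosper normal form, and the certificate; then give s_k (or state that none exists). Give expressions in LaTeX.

none — t_k is not Gosper-summable

The ratio is (k + 4)**2/(k + 5)**2.
A = k**2 + 8*k + 16, B = k**2 + 10*k + 25, C = 1.
Key eq: (k**2 + 8*k + 16)·f(k+1) = (k**2 + 8*k + 16)·f(k) + (1).
Degrees (2,2,0) ⇒ d ≤ 0.
f = c0 ⇒ A·f(k+1) − B(k−1)·f(k) − C = -1. The system {-1 = 0} is inconsistent; no antidifference.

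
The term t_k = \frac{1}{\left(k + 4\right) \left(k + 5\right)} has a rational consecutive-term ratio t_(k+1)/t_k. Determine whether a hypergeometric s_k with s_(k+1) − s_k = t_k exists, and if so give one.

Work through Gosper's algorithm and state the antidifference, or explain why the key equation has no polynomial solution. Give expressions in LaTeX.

s_k = \frac{k}{4 \left(k + 4\right)}

Compute t_(k+1)/t_k: get (k + 4)/(k + 6).
Factor: A=k + 4; B=k + 6; C=1.
f must satisfy (k + 4)·f(k+1) − (k + 5)·f(k) = 1.
Degrees (1,1,0) ⇒ d ≤ 1.
Solving with deg f ≤ 1: f(k) = k/4.
Certificate R = B(k−1)f/C = k*(k + 5)/4 gives s_k = k/(4*(k + 4)).
Δs = 1/(k**2 + 9*k + 20), as required.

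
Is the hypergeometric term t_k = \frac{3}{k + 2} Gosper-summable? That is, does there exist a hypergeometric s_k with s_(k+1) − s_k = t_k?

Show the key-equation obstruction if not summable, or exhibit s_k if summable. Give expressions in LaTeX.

Step 1: r(k) = (k + 2)/(k + 3).
Gosper form: A/B · C(k+1)/C(k) with A=k + 2, B=k + 3, C=1.
Need (k + 2)·f(k+1) − (k + 2)·f(k) = 1.
Bound: deg f ≤ 0.
Generic f = c0 gives residual -1; -1 = 0 cannot hold, so t_k is not Gosper-summable.

No — t_k has no hypergeometric antidifference.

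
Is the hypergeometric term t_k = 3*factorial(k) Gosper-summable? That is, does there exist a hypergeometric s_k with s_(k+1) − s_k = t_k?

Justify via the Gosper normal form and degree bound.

No — t_k has no hypergeometric antidifference.

Step 1: r(k) = k + 1.
Normal form (A,B,C) = (k + 1, 1, 1).
Key eq: (k + 1)·f(k+1) = (1)·f(k) + (1).
Bound: deg f ≤ -1.
Bound -1 < 0, so the key equation has no polynomial solution.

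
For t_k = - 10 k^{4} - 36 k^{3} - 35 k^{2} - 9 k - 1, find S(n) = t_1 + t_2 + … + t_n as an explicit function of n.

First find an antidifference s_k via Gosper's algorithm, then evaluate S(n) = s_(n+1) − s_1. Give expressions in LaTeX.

The ratio is (10*k**4 + 76*k**3 + 203*k**2 + 227*k + 91)/(10*k**4 + 36*k**3 + 35*k**2 + 9*k + 1).
So A=1 and B=1, with C=k**4 + 18*k**3/5 + 7*k**2/2 + 9*k/10 + 1/10.
f must satisfy (1)·f(k+1) − (1)·f(k) = k**4 + 18*k**3/5 + 7*k**2/2 + 9*k/10 + 1/10.
d = 5 from the (0,0,4) case.
Solve for f: f(k) = k*(2*k**4 + 4*k**3 - 3*k**2 - 4*k + 2)/10 (degree 5 ≤ 5).
Certificate R = B(k−1)f/C = k*(2*k**4 + 4*k**3 - 3*k**2 - 4*k + 2)/(10*k**4 + 36*k**3 + 35*k**2 + 9*k + 1) gives s_k = k*(-2*k**4 - 4*k**3 + 3*k**2 + 4*k - 2).
s_(k+1) − s_k = -10*k**4 - 36*k**3 - 35*k**2 - 9*k - 1 = t_k.
s_(n+1) = -2*n**5 - 14*n**4 - 33*n**3 - 31*n**2 - 11*n - 1 and s_(1) = -1, so S(n) = n*(-2*n**4 - 14*n**3 - 33*n**2 - 31*n - 11).

S(n) = n \left(- 2 n^{4} - 14 n^{3} - 33 n^{2} - 31 n - 11\right)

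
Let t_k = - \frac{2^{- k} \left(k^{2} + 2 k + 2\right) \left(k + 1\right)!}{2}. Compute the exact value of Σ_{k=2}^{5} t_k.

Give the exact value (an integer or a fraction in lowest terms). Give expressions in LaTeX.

Compute t_(k+1)/t_k: get (k + 2)*(2*k + (k + 1)**2 + 4)/(2*(k**2 + 2*k + 2)).
Factor: A=k/2 + 1; B=1; C=k**2 + 2*k + 2.
Solve (k/2 + 1)·f(k+1) − (1)·f(k) = k**2 + 2*k + 2.
deg f ≤ 1 (via 1,0,2).
A polynomial solution: f(k) = 2*(k + 1).
Certificate R = B(k−1)f/C = 2*(k + 1)/(k**2 + 2*k + 2) gives s_k = -(k + 1)*factorial(k + 1)/2**k.
Check: Δs_k = -(k**2 + 2*k + 2)*factorial(k + 1)/(2*2**k). ✓
Sum = s_(6) − s_(2); s_(6) = -2205/4, s_(2) = -9/2 ⇒ -2187/4.

Σ = -2187/4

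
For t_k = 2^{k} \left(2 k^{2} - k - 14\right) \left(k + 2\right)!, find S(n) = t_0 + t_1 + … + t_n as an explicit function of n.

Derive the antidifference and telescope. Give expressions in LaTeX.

r(k) = 2*(k + 3)*(k - 2*(k + 1)**2 + 15)/(-2*k**2 + k + 14) after simplifying.
So A=2*k + 6 and B=1, with C=k**2 - k/2 - 7.
Solve (2*k + 6)·f(k+1) − (1)·f(k) = k**2 - k/2 - 7.
deg f ≤ 1 (via 1,0,2).
A polynomial solution: f(k) = (k - 4)/2.
So s_k = (B(k−1)f/C)·t_k = ((k - 4)/(2*k**2 - k - 14))·t_k = 2**k*(k - 4)*factorial(k + 2).
Verify: 2**k*(2*k**2 - k - 14)*factorial(k + 2) matches t_k.
Telescope: S(n) = s_(n+1) − s_(0) = 2**(n + 1)*(n - 3)*factorial(n + 3) − (-8) = 2*2**n*n*factorial(n + 3) - 6*2**n*factorial(n + 3) + 8.

S(n) = 2 \cdot 2^{n} n \left(n + 3\right)! - 6 \cdot 2^{n} \left(n + 3\right)! + 8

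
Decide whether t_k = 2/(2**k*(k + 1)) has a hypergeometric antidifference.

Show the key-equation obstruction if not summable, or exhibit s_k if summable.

No — t_k has no hypergeometric antidifference.

Compute t_(k+1)/t_k: get (k + 1)/(2*(k + 2)).
Gosper form: A/B · C(k+1)/C(k) with A=k/2 + 1/2, B=k + 2, C=1.
f must satisfy (k/2 + 1/2)·f(k+1) − (k + 1)·f(k) = 1.
Bound: deg f ≤ -1.
deg f ≤ -1 is impossible — no certificate.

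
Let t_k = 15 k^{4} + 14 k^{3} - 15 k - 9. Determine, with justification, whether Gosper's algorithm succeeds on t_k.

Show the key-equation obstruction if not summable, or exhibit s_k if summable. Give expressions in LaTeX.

Yes. s_k = k \left(3 k^{4} - 4 k^{3} - 2 k^{2} - 4 k - 2\right).

Ratio r(k) = (-15*k + 15*(k + 1)**4 + 14*(k + 1)**3 - 24)/(15*k**4 + 14*k**3 - 15*k - 9).
So A=1 and B=1, with C=k**4 + 14*k**3/15 - k - 3/5.
Need (1)·f(k+1) − (1)·f(k) = k**4 + 14*k**3/15 - k - 3/5.
d = 5 from the (0,0,4) case.
A polynomial solution: f(k) = k*(3*k**4 - 4*k**3 - 2*k**2 - 4*k - 2)/15.
Then R = B(k−1)f/C = k*(3*k**4 - 4*k**3 - 2*k**2 - 4*k - 2)/(15*k**4 + 14*k**3 - 15*k - 9), so s_k = R(k)·t_k = k*(3*k**4 - 4*k**3 - 2*k**2 - 4*k - 2).
s_(k+1) − s_k = 15*k**4 + 14*k**3 - 15*k - 9 = t_k.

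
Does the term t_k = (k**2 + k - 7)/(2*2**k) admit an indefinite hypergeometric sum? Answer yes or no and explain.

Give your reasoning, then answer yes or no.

Yes. s_k = (-k**2 - 3*k + 3)/2**k.

Ratio r(k) = (k + (k + 1)**2 - 6)/(2*(k**2 + k - 7)).
Factor: A=1/2; B=1; C=k**2 + k - 7.
Key eq: (1/2)·f(k+1) = (1)·f(k) + (k**2 + k - 7).
Bound: deg f ≤ 2.
Coefficient equations give f(k) = -2*(k**2 + 3*k - 3).
R(k) = B(k−1)·f(k)/C(k) = -2*(k**2 + 3*k - 3)/(k**2 + k - 7); s_k = R·t_k = (-k**2 - 3*k + 3)/2**k.
Δs = (k**2 + k - 7)/(2*2**k), as required.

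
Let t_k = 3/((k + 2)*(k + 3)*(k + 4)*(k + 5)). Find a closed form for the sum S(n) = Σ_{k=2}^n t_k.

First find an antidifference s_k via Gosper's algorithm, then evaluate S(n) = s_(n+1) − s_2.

t_(k+1)/t_k = (k + 2)/(k + 6).
Factor: A=k + 2; B=k + 6; C=1.
Set up (k + 2)·f(k+1) − (k + 5)·f(k) − (1) = 0.
Bound: deg f ≤ 3.
Match coefficients ⇒ f(k) = k*(k**2 + 9*k + 26)/72.
Certificate R = B(k−1)f/C = k*(k + 5)*(k**2 + 9*k + 26)/72 gives s_k = k*(k**2 + 9*k + 26)/(24*(k + 2)*(k + 3)*(k + 4)).
s_(k+1) − s_k = 3/(k**4 + 14*k**3 + 71*k**2 + 154*k + 120) = t_k.
Telescope: S(n) = s_(n+1) − s_(2) = (n**3 + 12*n**2 + 47*n + 36)/(24*(n**3 + 12*n**2 + 47*n + 60)) − (1/30) = (n**3 + 12*n**2 + 47*n - 60)/(120*(n**3 + 12*n**2 + 47*n + 60)).

S(n) = (n**3 + 12*n**2 + 47*n - 60)/(120*(n**3 + 12*n**2 + 47*n + 60))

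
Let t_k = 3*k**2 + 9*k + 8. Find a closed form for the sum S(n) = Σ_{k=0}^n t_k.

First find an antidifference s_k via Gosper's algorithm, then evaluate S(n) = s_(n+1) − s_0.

r(k) = (3*k**2 + 15*k + 20)/(3*k**2 + 9*k + 8) after simplifying.
Take A(k)=1, B(k)=1, C(k)=k**2 + 3*k + 8/3.
Solve (1)·f(k+1) − (1)·f(k) = k**2 + 3*k + 8/3.
deg f ≤ 3 (via 0,0,2).
Solving with deg f ≤ 3: f(k) = k*(k**2 + 3*k + 4)/3.
Then R = B(k−1)f/C = k*(k**2 + 3*k + 4)/(3*k**2 + 9*k + 8), so s_k = R(k)·t_k = k*(k**2 + 3*k + 4).
s_(k+1) − s_k = 3*k**2 + 9*k + 8 = t_k.
Σ_(k=0)^n t_k = s_(n+1) − s_(0) = (n**3 + 6*n**2 + 13*n + 8) − (0), i.e. n**3 + 6*n**2 + 13*n + 8.

S(n) = n**3 + 6*n**2 + 13*n + 8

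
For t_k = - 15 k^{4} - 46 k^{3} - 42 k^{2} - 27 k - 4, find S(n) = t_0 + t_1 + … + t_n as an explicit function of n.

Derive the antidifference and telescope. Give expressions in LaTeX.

Ratio r(k) = (15*k**4 + 106*k**3 + 270*k**2 + 309*k + 134)/(15*k**4 + 46*k**3 + 42*k**2 + 27*k + 4).
A = 1, B = 1, C = k**4 + 46*k**3/15 + 14*k**2/5 + 9*k/5 + 4/15.
Key eq: (1)·f(k+1) = (1)·f(k) + (k**4 + 46*k**3/15 + 14*k**2/5 + 9*k/5 + 4/15).
Degrees (0,0,4) ⇒ d ≤ 5.
Solving with deg f ≤ 5: f(k) = k*(3*k**4 + 4*k**3 - 4*k**2 + 4*k - 3)/15.
Get s_k = R·t_k = k*(-3*k**4 - 4*k**3 + 4*k**2 - 4*k + 3) with R(k) = B(k−1)f(k)/C(k) = k*(3*k**4 + 4*k**3 - 4*k**2 + 4*k - 3)/(15*k**4 + 46*k**3 + 42*k**2 + 27*k + 4).
Verify: -15*k**4 - 46*k**3 - 42*k**2 - 27*k - 4 matches t_k.
Telescope: S(n) = s_(n+1) − s_(0) = -3*n**5 - 19*n**4 - 42*n**3 - 46*n**2 - 24*n - 4 − (0) = -3*n**5 - 19*n**4 - 42*n**3 - 46*n**2 - 24*n - 4.

S(n) = - 3 n^{5} - 19 n^{4} - 42 n^{3} - 46 n^{2} - 24 n - 4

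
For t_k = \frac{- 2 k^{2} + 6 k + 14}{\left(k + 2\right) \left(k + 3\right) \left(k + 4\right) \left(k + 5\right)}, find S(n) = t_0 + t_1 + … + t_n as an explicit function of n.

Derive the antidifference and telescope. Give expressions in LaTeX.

Compute t_(k+1)/t_k: get (k + 2)*(3*k - (k + 1)**2 + 10)/((k + 6)*(-k**2 + 3*k + 7)).
Factor: A=k + 2; B=k + 6; C=k**2 - 3*k - 7.
Solve (k + 2)·f(k+1) − (k + 5)·f(k) = k**2 - 3*k - 7.
Degrees (1,1,2) ⇒ d ≤ 3.
Solving with deg f ≤ 3: f(k) = -k*(k**2 + 33*k + 50)/24.
R(k) = B(k−1)·f(k)/C(k) = -k*(k + 5)*(k**2 + 33*k + 50)/(24*(k**2 - 3*k - 7)); s_k = R·t_k = k*(k**2 + 33*k + 50)/(12*(k + 2)*(k + 3)*(k + 4)).
Δs = 2*(-k**2 + 3*k + 7)/(k**4 + 14*k**3 + 71*k**2 + 154*k + 120), as required.
Σ_(k=0)^n t_k = s_(n+1) − s_(0) = ((n**3 + 36*n**2 + 119*n + 84)/(12*(n**3 + 12*n**2 + 47*n + 60))) − (0), i.e. (n**3 + 36*n**2 + 119*n + 84)/(12*(n**3 + 12*n**2 + 47*n + 60)).

S(n) = \frac{n^{3} + 36 n^{2} + 119 n + 84}{12 \left(n^{3} + 12 n^{2} + 47 n + 60\right)}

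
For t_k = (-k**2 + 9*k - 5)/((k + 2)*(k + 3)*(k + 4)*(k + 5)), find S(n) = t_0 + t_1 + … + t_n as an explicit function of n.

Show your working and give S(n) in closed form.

Step 1: r(k) = -(k + 2)*(9*k - (k + 1)**2 + 4)/((k + 6)*(k**2 - 9*k + 5)).
Normal form (A,B,C) = (k + 2, k + 6, k**2 - 9*k + 5).
Set up (k + 2)·f(k+1) − (k + 5)·f(k) − (k**2 - 9*k + 5) = 0.
Bound: deg f ≤ 3.
Coefficient equations give f(k) = k*(k**2 - 15*k + 74)/24.
Get s_k = R·t_k = k*(-k**2 + 15*k - 74)/(24*(k + 2)*(k + 3)*(k + 4)) with R(k) = B(k−1)f(k)/C(k) = k*(k + 5)*(k**2 - 15*k + 74)/(24*(k**2 - 9*k + 5)).
Verify: (-k**2 + 9*k - 5)/(k**4 + 14*k**3 + 71*k**2 + 154*k + 120) matches t_k.
Evaluate: s_(n+1) = (-n**3 + 12*n**2 - 47*n - 60)/(24*(n**3 + 12*n**2 + 47*n + 60)); subtract s_(0) = 0 ⇒ S(n) = (-n**3 + 12*n**2 - 47*n - 60)/(24*(n**3 + 12*n**2 + 47*n + 60)).

S(n) = (-n**3 + 12*n**2 - 47*n - 60)/(24*(n**3 + 12*n**2 + 47*n + 60))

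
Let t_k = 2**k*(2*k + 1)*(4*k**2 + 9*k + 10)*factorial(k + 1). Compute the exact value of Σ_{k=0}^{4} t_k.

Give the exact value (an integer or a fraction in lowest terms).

Σ = 2004478

Step 1: r(k) = 2*(8*k**4 + 62*k**3 + 189*k**2 + 263*k + 138)/(8*k**3 + 22*k**2 + 29*k + 10).
Take A(k)=2*k + 4, B(k)=1, C(k)=k**3 + 11*k**2/4 + 29*k/8 + 5/4.
Key eq: (2*k + 4)·f(k+1) = (1)·f(k) + (k**3 + 11*k**2/4 + 29*k/8 + 5/4).
deg f ≤ 2 (via 1,0,3).
A polynomial solution: f(k) = (4*k**2 - 3*k + 2)/8.
R(k) = B(k−1)·f(k)/C(k) = (4*k**2 - 3*k + 2)/((2*k + 1)*(4*k**2 + 9*k + 10)); s_k = R·t_k = 2**k*(4*k**2 - 3*k + 2)*factorial(k + 1).
Check: Δs_k = 2**k*(2*k + 1)*(4*k**2 + 9*k + 10)*factorial(k + 1). ✓
Sum = s_(5) − s_(0); s_(5) = 2004480, s_(0) = 2 ⇒ 2004478.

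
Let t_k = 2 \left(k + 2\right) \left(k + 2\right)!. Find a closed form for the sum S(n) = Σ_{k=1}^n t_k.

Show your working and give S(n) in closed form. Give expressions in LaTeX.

r(k) = (k + 3)**2/(k + 2) after simplifying.
Take A(k)=k + 3, B(k)=1, C(k)=k + 2.
Solve (k + 3)·f(k+1) − (1)·f(k) = k + 2.
deg f ≤ 0 (via 1,0,1).
A polynomial solution: f(k) = 1.
Certificate R = B(k−1)f/C = 1/(k + 2) gives s_k = 2*factorial(k + 2).
Verify: 2*(k + 2)*factorial(k + 2) matches t_k.
Σ_(k=1)^n t_k = s_(n+1) − s_(1) = (2*factorial(n + 3)) − (12), i.e. 2*factorial(n + 3) - 12.

S(n) = 2 \left(n + 3\right)! - 12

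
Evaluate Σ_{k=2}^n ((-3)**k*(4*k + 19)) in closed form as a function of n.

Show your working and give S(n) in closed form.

Compute t_(k+1)/t_k: get 3*(-4*k - 23)/(4*k + 19).
Normal form (A,B,C) = (-3, 1, k + 19/4).
f must satisfy (-3)·f(k+1) − (1)·f(k) = k + 19/4.
Bound: deg f ≤ 1.
Match coefficients ⇒ f(k) = -(k + 4)/4.
So s_k = (B(k−1)f/C)·t_k = (-(k + 4)/(4*k + 19))·t_k = (-3)**k*(-k - 4).
Verify: (-3)**k*(4*k + 19) matches t_k.
Evaluate: s_(n+1) = 3*(-3)**n*(n + 5); subtract s_(2) = -54 ⇒ S(n) = 3*(-3)**n*n + 15*(-3)**n + 54.

S(n) = 3*(-3)**n*n + 15*(-3)**n + 54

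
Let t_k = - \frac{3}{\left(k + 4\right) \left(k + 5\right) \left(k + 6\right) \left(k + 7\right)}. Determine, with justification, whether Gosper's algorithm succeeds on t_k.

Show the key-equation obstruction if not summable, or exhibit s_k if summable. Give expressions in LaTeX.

Yes. s_k = \frac{k \left(- k^{2} - 15 k - 74\right)}{120 \left(k + 4\right) \left(k + 5\right) \left(k + 6\right)}.

The ratio is (k + 4)/(k + 8).
Normal form (A,B,C) = (k + 4, k + 8, 1).
Need (k + 4)·f(k+1) − (k + 7)·f(k) = 1.
d = 3 from the (1,1,0) case.
Match coefficients ⇒ f(k) = k*(k**2 + 15*k + 74)/360.
R(k) = B(k−1)·f(k)/C(k) = k*(k + 7)*(k**2 + 15*k + 74)/360; s_k = R·t_k = k*(-k**2 - 15*k - 74)/(120*(k + 4)*(k + 5)*(k + 6)).
Verify: -3/(k**4 + 22*k**3 + 179*k**2 + 638*k + 840) matches t_k.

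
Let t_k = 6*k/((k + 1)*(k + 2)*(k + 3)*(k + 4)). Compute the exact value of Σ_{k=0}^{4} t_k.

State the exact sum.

Σ = 5/42

Compute t_(k+1)/t_k: get (k + 1)**2/(k*(k + 5)).
So A=k + 1 and B=k + 5, with C=k.
Solve (k + 1)·f(k+1) − (k + 4)·f(k) = k.
From deg A=1, deg B=1, deg C=1: d=3.
Solving with deg f ≤ 3: f(k) = k*(k - 1)*(k + 7)/36.
R(k) = B(k−1)·f(k)/C(k) = (k - 1)*(k + 4)*(k + 7)/36; s_k = R·t_k = k*(k**2 + 6*k - 7)/(6*(k + 1)*(k + 2)*(k + 3)).
Check: Δs_k = 6*k/(k**4 + 10*k**3 + 35*k**2 + 50*k + 24). ✓
Telescoping: Σ = s_(5) − s_(0) = 5/42 − (0) = 5/42.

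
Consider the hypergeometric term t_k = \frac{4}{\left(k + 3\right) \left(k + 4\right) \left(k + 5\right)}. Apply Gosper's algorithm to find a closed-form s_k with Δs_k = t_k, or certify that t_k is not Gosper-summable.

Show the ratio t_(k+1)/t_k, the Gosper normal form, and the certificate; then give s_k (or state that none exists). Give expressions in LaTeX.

Compute t_(k+1)/t_k: get (k + 3)/(k + 6).
A = k + 3, B = k + 6, C = 1.
Key eq: (k + 3)·f(k+1) = (k + 5)·f(k) + (1).
Degrees (1,1,0) ⇒ d ≤ 2.
Coefficient equations give f(k) = k*(k + 7)/24.
Then R = B(k−1)f/C = k*(k + 5)*(k + 7)/24, so s_k = R(k)·t_k = k*(k + 7)/(6*(k + 3)*(k + 4)).
Check: Δs_k = 4/(k**3 + 12*k**2 + 47*k + 60). ✓

s_k = \frac{k \left(k + 7\right)}{6 \left(k + 3\right) \left(k + 4\right)}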